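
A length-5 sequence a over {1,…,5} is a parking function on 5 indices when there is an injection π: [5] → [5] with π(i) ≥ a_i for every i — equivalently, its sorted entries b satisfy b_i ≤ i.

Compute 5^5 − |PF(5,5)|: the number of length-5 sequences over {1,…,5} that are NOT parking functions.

|PF| = (5−5+1)·(5+1)^(5−1) = 1×1296 = 1296 (Pollak)
E.g. (3,5,3,2,2) → sorted (2,2,3,3,5): b_1=2>1, not a PF.
Total 3125; non-PF = 3125−1296 = 1829

1829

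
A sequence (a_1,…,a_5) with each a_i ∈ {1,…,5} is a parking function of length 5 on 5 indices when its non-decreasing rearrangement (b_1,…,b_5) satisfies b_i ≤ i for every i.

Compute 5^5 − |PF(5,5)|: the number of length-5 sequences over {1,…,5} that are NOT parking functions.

1829

#PF = (6−5)·6^(5−1) = 1·1296 = 1296 (Pollak)
Example (5,5,4,4,4) → sorted (4,4,4,5,5): b_1=4>1, not a PF.
So 3125 − 1296 = 1829 fail.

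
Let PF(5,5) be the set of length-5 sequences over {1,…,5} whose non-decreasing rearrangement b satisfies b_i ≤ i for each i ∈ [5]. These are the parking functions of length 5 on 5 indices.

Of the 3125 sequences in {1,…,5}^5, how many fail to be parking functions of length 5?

1829

|PF| = (5+1−5)·(5+1)^{5−1} = 1×1296 = 1296 (Konheim–Weiss)
E.g. (4,5,5,2,4) → sorted (2,4,4,5,5): b_1=2>1, not a PF.
So 3125 − 1296 = 1829 fail.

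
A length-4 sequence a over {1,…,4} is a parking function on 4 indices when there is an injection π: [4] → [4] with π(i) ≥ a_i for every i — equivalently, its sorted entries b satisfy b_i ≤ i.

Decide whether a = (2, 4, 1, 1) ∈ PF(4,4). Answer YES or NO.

Rearranged: b = (1, 1, 2, 4).
  b_1=1 ≤ 1
  b_2=1 ≤ 2
  b_3=2 ≤ 3
  b_4=4 ≤ 4
All bounds hold ⇒ YES

YES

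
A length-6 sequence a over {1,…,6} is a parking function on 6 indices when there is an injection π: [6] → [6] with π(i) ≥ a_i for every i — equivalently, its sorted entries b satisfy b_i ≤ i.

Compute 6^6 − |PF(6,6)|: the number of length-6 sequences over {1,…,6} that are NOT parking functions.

29849

Count = (6+1−6)·(6+1)^{6−1} = 1·16807 = 16807 (Konheim–Weiss)
Example (4,4,6,6,6,5) → sorted (4,4,5,6,6,6): b_1=4>1, not a PF.
So 46656 − 16807 = 29849 fail.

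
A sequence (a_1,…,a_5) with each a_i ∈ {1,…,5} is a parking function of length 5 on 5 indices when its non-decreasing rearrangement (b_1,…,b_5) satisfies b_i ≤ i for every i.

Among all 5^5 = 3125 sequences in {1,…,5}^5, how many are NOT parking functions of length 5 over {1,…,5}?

1829

#PF = (5−5+1)·(5+1)^(5−1) = 1 · 1296 = 1296
Check (4,5,2,5,3) → sorted (2,3,4,5,5): b_1=2>1, not a PF.
Total 3125; non-PF = 3125−1296 = 1829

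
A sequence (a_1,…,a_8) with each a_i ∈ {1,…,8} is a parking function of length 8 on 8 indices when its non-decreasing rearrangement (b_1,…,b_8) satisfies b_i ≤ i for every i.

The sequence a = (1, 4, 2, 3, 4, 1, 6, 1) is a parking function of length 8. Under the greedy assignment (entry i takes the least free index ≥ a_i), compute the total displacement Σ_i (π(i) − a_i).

Σπ = 36 ({1..8} each once); Σa = 1+4+2+3+4+1+6+1 = 22; disp = 36−22 = 14.

14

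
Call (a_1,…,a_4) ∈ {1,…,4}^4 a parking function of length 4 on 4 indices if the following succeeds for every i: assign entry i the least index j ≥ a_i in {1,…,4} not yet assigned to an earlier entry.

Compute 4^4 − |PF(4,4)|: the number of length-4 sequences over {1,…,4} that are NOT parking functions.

131

|PF(4,4)| = (4+1−4)·(4+1)^{4−1} = 1 · 125 = 125 (Konheim–Weiss)
One tuple (4,3,4,4) → sorted (3,4,4,4): b_1=3>1, not a PF.
So 256 − 125 = 131 fail.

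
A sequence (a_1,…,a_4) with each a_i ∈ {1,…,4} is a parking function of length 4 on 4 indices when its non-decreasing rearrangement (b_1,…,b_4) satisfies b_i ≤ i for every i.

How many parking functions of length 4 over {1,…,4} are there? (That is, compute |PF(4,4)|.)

|PF(4,4)| = (5−4)·5^(4−1) = 1·125 = 125
Check (1,1,2,2) → sorted (1,1,2,2): b_i ≤ i ∀i, a PF.

125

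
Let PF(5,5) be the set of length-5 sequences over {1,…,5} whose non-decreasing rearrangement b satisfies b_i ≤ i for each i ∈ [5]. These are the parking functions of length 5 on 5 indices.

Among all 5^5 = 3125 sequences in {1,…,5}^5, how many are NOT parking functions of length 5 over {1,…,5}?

1829

|PF(5,5)| = (5+1−5)·(5+1)^{5−1} = 1·1296 = 1296 (Konheim–Weiss)
E.g. (2,5,1,4,4) → sorted (1,2,4,4,5): b_3=4>3, not a PF.
5^5 − 1296 = 3125 − 1296 = 1829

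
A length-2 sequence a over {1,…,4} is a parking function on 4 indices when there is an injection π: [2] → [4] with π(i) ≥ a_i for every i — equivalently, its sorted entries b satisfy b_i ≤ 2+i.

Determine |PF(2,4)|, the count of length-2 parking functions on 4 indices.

15

Count = (4+1−2)·(4+1)^{2−1} = 3×5 = 15 (Pollak)
E.g. (3,4) → sorted (3,4): b_i ≤ 2+i ∀i, a PF.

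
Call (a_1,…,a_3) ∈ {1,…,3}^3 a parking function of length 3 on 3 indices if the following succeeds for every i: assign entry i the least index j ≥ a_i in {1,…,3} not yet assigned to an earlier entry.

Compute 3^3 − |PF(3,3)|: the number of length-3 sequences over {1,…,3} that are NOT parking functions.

11

#PF = 1·4^2 = 1 · 16 = 16 (Pollak)
Example (2,3,2) → sorted (2,2,3): b_1=2>1, not a PF.
3^3 − 16 = 27 − 16 = 11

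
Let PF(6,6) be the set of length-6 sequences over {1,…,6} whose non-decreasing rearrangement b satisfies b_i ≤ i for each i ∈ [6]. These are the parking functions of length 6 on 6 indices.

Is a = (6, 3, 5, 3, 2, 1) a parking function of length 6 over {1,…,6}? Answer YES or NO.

YES

Rearranged: b = (1, 2, 3, 3, 5, 6).
  b_1=1 ≤ 1
  b_2=2 ≤ 2
  b_3=3 ≤ 3
  b_4=3 ≤ 4
  b_5=5 ≤ 5
  b_6=6 ≤ 6
All bounds hold ⇒ YES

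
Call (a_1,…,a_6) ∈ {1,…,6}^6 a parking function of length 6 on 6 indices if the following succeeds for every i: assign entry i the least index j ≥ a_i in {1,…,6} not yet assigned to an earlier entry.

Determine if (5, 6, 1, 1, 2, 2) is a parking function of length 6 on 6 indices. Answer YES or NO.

YES

Rearranged: b = (1, 1, 2, 2, 5, 6).
  b_1=1 ≤ 1
  b_2=1 ≤ 2
  b_3=2 ≤ 3
  b_4=2 ≤ 4
  b_5=5 ≤ 5
  b_6=6 ≤ 6
All bounds hold ⇒ YES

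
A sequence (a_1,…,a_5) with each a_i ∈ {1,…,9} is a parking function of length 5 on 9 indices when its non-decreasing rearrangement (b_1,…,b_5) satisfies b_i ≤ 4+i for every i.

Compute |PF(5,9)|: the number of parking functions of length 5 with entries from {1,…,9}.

50000

|PF| = (10−5)·10^(5−1) = 5×10000 = 50000 [KW]
E.g. (7,5,8,4,8) → sorted (4,5,7,8,8): b_i ≤ 4+i ∀i, a PF.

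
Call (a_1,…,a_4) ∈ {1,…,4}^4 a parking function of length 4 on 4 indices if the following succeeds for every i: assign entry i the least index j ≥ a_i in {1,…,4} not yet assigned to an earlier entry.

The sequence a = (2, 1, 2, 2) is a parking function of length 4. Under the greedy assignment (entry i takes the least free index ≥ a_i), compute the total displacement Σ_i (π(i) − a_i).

3

Σπ = 4·5/2 = 10 (π permutes [4]); Σa = 2+1+2+2 = 7; disp = 10−7 = 3.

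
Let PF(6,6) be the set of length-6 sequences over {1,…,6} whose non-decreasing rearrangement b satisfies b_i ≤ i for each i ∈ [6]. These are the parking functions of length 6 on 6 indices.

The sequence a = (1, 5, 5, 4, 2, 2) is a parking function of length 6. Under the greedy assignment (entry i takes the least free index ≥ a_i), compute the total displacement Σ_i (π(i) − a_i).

2

Σπ = 6·7/2 = 21 (π permutes [6]); Σa = 1+5+5+4+2+2 = 19; disp = 21−19 = 2.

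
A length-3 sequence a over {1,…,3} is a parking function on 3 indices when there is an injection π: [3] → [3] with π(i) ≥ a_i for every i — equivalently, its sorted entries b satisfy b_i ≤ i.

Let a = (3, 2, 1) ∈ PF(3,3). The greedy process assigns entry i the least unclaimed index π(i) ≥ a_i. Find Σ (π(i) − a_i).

Σπ = 3·4/2 = 6 (π permutes [3]); Σa = 3+2+1 = 6; disp = 6−6 = 0.

0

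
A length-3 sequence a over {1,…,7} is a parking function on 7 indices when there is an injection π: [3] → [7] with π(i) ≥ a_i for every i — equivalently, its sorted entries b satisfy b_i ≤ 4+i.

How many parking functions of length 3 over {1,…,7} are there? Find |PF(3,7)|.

Count = (8−3)·8^(3−1) = 5×64 = 320 (Pollak)
One tuple (3,6,3) → sorted (3,3,6): b_i ≤ 4+i ∀i, a PF.

320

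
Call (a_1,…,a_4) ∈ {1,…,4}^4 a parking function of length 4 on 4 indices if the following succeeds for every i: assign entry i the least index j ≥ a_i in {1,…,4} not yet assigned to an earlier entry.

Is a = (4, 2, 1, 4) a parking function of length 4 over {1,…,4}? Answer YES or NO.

Order a: b = (1, 2, 4, 4).
  b_1=1 ≤ 1
  b_2=2 ≤ 2
  b_3=4 > 3
  fails at i=3 ⇒ NO

NO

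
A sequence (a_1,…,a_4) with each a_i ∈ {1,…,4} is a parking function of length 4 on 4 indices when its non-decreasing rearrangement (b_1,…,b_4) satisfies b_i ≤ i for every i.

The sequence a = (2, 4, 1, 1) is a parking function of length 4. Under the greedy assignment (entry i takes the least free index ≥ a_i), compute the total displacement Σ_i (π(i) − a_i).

2

Σπ = 10 ({1..4} each once); Σa = 2+4+1+1 = 8; disp = 10−8 = 2.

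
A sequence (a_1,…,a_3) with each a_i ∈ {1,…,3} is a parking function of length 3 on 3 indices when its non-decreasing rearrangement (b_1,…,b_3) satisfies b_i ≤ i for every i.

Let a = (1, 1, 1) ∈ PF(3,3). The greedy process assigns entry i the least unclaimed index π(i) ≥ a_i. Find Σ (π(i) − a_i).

Σπ = 6 ({1..3} each once); Σa = 1+1+1 = 3; disp = 6−3 = 3.

3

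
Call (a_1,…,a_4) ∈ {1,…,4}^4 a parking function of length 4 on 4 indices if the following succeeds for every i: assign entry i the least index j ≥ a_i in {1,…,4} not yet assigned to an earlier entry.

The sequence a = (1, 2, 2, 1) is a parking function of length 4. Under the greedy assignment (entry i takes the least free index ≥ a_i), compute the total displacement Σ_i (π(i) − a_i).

Σπ(i) = 1+…+4 = 10; Σa = 1+2+2+1 = 6; disp = 10−6 = 4.

4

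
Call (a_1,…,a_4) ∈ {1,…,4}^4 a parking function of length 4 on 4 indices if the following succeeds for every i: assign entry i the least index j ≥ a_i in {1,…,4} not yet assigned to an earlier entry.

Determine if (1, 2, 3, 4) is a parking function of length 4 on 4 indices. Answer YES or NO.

YES

Rearranged: b = (1, 2, 3, 4).
  b_1=1 ≤ 1
  b_2=2 ≤ 2
  b_3=3 ≤ 3
  b_4=4 ≤ 4
All bounds hold ⇒ YES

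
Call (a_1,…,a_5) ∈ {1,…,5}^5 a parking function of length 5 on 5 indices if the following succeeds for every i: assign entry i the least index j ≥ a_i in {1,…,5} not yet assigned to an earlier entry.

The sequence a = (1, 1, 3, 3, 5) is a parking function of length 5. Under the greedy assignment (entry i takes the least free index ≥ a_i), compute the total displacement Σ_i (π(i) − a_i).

2

Σπ = 15 ({1..5} each once); Σa = 1+1+3+3+5 = 13; disp = 15−13 = 2.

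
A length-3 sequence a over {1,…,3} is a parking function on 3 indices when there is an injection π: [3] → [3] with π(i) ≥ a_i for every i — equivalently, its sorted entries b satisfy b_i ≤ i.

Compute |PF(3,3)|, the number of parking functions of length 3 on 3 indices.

|PF(3,3)| = 1·4^2 = 1·16 = 16
Check (3,2,1) → sorted (1,2,3): b_i ≤ i ∀i, a PF.

16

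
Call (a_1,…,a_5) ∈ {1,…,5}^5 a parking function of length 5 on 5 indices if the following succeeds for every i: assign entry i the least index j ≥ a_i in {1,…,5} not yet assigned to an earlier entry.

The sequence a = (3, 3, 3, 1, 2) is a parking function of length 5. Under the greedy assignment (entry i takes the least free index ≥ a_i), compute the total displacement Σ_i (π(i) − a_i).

Σπ = 15 ({1..5} each once); Σa = 3+3+3+1+2 = 12; disp = 15−12 = 3.

3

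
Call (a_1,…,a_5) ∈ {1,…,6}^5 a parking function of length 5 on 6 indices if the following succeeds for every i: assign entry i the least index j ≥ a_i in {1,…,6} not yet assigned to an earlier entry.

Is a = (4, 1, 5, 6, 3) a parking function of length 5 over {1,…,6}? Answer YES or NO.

Order a: b = (1, 3, 4, 5, 6).
  b_1=1 ≤ 2
  b_2=3 ≤ 3
  b_3=4 ≤ 4
  b_4=5 ≤ 5
  b_5=6 ≤ 6
All bounds hold ⇒ YES

YES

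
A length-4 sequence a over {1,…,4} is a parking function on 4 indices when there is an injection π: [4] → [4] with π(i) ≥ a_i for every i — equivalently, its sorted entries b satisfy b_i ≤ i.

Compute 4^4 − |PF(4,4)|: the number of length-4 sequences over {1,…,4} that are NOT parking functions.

|PF(4,4)| = 1·5^3 = 1×125 = 125
E.g. (4,3,4,4) → sorted (3,4,4,4): b_1=3>1, not a PF.
So 256 − 125 = 131 fail.

131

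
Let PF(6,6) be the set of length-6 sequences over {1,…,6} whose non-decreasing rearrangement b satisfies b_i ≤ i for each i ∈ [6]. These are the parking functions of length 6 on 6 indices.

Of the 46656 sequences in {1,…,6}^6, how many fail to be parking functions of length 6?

Count = 1·7^5 = 1·16807 = 16807 (Pollak)
E.g. (1,5,5,6,6,3) → sorted (1,3,5,5,6,6): b_2=3>2, not a PF.
So 46656 − 16807 = 29849 fail.

29849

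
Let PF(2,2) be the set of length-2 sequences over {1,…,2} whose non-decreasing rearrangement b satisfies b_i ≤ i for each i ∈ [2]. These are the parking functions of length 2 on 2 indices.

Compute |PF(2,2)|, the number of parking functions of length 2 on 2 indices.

3

|PF| = (2+1−2)·(2+1)^{2−1} = 1×3 = 3 (Konheim–Weiss)
One tuple (2,1) → sorted (1,2): b_i ≤ i ∀i, a PF.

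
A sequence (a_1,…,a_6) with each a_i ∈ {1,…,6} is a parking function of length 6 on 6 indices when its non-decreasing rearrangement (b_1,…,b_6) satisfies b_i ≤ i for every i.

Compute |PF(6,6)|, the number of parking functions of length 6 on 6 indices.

16807

|PF(6,6)| = (6+1−6)·(6+1)^{6−1} = 1×16807 = 16807
Example (6,4,3,1,2,2) → sorted (1,2,2,3,4,6): b_i ≤ i ∀i, a PF.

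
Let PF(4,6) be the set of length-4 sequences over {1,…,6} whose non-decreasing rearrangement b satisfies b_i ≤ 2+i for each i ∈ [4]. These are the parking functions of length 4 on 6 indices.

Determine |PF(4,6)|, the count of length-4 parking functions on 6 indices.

Count = (6+1−4)·(6+1)^{4−1} = 3·343 = 1029 (Konheim–Weiss)
Check (3,2,5,5) → sorted (2,3,5,5): b_i ≤ 2+i ∀i, a PF.

1029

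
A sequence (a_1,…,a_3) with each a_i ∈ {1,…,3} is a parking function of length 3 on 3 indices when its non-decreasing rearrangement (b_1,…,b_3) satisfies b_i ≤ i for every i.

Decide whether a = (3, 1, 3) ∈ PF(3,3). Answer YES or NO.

Order a: b = (1, 3, 3).
  b_1=1 ≤ 1
  b_2=3 > 2
  fails at i=2 ⇒ NO

NO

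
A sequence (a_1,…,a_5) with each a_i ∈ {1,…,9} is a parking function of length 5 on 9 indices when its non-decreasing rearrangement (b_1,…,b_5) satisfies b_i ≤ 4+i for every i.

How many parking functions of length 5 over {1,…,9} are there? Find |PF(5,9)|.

50000

|PF| = (10−5)·10^(5−1) = 5·10000 = 50000 (Pollak)
E.g. (7,4,8,8,5) → sorted (4,5,7,8,8): b_i ≤ 4+i ∀i, a PF.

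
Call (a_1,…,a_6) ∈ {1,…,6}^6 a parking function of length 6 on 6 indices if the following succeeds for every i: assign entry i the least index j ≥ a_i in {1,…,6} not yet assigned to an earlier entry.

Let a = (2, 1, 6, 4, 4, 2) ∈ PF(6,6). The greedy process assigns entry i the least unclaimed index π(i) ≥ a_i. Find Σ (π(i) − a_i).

2

Σπ(i) = 1+…+6 = 21; Σa = 2+1+6+4+4+2 = 19; disp = 21−19 = 2.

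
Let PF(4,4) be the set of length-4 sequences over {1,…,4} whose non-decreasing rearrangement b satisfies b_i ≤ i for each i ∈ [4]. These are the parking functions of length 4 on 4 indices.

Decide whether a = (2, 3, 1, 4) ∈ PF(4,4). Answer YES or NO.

YES

Rearranged: b = (1, 2, 3, 4).
  b_1=1 ≤ 1
  b_2=2 ≤ 2
  b_3=3 ≤ 3
  b_4=4 ≤ 4
All bounds hold ⇒ YES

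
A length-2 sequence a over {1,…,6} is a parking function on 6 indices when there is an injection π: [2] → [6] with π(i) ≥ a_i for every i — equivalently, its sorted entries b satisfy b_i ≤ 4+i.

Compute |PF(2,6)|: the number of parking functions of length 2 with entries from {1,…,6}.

35

|PF(2,6)| = 5·7^1 = 5·7 = 35
Check (5,1) → sorted (1,5): b_i ≤ 4+i ∀i, a PF.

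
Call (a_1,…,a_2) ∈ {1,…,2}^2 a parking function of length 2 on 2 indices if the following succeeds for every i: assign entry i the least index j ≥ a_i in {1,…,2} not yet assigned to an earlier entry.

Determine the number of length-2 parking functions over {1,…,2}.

|PF| = 1·3^1 = 1 · 3 = 3 (Pollak)
Example (2,1) → sorted (1,2): b_i ≤ i ∀i, a PF.

3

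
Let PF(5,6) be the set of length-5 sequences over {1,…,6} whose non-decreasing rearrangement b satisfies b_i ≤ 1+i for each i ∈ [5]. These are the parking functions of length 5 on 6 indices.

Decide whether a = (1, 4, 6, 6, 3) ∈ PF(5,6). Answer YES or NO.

NO

Order a: b = (1, 3, 4, 6, 6).
  b_1=1 ≤ 2
  b_2=3 ≤ 3
  b_3=4 ≤ 4
  b_4=6 > 5
  fails at i=4 ⇒ NO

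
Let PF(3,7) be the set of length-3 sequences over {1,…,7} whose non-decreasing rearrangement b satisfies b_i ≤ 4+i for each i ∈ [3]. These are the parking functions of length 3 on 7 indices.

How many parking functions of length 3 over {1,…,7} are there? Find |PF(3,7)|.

320

|PF(3,7)| = (8−3)·8^(3−1) = 5·64 = 320 (Pollak)
E.g. (2,5,1) → sorted (1,2,5): b_i ≤ 4+i ∀i, a PF.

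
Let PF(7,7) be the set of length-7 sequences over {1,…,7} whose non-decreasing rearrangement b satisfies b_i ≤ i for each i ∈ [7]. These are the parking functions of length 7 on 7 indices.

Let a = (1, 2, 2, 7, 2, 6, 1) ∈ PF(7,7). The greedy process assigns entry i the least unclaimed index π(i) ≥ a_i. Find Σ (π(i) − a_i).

Σπ = 7·8/2 = 28 (π permutes [7]); Σa = 1+2+2+7+2+6+1 = 21; disp = 28−21 = 7.

7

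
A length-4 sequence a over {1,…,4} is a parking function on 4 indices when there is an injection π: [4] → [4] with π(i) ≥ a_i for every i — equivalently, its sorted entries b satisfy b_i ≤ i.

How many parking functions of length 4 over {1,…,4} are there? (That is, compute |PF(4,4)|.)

125

|PF| = (4−4+1)·(4+1)^(4−1) = 1 · 125 = 125
Example (1,2,2,1) → sorted (1,1,2,2): b_i ≤ i ∀i, a PF.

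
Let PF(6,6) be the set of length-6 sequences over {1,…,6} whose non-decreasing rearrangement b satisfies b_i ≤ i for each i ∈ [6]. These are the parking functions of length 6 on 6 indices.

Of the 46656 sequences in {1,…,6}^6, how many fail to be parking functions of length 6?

Count = 1·7^5 = 1·16807 = 16807
E.g. (6,6,5,2,4,4) → sorted (2,4,4,5,6,6): b_1=2>1, not a PF.
6^6 − 16807 = 46656 − 16807 = 29849

29849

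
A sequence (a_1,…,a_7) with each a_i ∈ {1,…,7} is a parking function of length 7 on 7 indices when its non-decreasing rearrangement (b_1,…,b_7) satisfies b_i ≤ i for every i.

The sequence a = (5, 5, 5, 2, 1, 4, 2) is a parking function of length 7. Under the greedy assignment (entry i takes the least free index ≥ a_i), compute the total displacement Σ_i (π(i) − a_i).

Σπ(i) = 1+…+7 = 28; Σa = 5+5+5+2+1+4+2 = 24; disp = 28−24 = 4.

4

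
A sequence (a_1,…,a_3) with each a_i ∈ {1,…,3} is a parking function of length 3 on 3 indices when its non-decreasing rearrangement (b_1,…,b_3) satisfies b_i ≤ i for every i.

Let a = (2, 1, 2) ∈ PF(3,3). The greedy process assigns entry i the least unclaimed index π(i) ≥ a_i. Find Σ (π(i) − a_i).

1

Σπ(i) = 1+…+3 = 6; Σa = 2+1+2 = 5; disp = 6−5 = 1.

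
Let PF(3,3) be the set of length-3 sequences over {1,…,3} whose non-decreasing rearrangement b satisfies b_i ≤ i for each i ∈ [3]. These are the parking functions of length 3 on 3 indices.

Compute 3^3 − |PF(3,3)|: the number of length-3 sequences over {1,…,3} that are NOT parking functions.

11

|PF(3,3)| = (4−3)·4^(3−1) = 1·16 = 16
Check (3,2,2) → sorted (2,2,3): b_1=2>1, not a PF.
3^3 − 16 = 27 − 16 = 11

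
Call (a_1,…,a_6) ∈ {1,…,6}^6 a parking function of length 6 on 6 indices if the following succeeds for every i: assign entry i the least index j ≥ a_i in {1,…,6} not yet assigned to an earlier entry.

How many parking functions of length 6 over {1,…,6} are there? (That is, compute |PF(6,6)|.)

16807

Count = (6−6+1)·(6+1)^(6−1) = 1 · 16807 = 16807
E.g. (2,2,1,3,5,3) → sorted (1,2,2,3,3,5): b_i ≤ i ∀i, a PF.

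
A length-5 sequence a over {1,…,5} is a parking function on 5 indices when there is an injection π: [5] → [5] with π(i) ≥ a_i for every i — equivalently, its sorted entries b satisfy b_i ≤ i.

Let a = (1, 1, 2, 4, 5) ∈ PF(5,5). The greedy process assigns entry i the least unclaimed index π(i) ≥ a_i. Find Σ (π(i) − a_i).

2

Σπ = 5·6/2 = 15 (π permutes [5]); Σa = 1+1+2+4+5 = 13; disp = 15−13 = 2.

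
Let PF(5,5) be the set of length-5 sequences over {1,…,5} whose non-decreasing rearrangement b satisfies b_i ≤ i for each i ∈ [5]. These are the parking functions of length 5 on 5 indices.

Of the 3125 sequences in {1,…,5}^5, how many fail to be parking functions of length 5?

1829

|PF| = (5+1−5)·(5+1)^{5−1} = 1·1296 = 1296 (Pollak)
Check (5,5,4,2,4) → sorted (2,4,4,5,5): b_1=2>1, not a PF.
5^5 − 1296 = 3125 − 1296 = 1829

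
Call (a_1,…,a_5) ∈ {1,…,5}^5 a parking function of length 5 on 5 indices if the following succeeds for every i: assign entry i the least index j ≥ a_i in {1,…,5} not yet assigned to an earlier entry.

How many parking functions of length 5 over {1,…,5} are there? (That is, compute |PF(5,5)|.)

1296

#PF = (5+1−5)·(5+1)^{5−1} = 1·1296 = 1296
Example (5,1,4,3,1) → sorted (1,1,3,4,5): b_i ≤ i ∀i, a PF.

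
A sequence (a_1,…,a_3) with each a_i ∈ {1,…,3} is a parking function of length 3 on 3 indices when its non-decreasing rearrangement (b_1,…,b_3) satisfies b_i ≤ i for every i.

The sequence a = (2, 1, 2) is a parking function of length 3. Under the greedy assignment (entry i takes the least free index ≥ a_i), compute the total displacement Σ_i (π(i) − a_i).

Σπ = 3·4/2 = 6 (π permutes [3]); Σa = 2+1+2 = 5; disp = 6−5 = 1.

1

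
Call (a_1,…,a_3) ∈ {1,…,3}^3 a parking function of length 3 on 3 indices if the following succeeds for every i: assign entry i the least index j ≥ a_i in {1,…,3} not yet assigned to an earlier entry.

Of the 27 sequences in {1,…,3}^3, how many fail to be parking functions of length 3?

11

#PF = (3−3+1)·(3+1)^(3−1) = 1·16 = 16 [KW]
One tuple (2,3,3) → sorted (2,3,3): b_1=2>1, not a PF.
Total 27; non-PF = 27−16 = 11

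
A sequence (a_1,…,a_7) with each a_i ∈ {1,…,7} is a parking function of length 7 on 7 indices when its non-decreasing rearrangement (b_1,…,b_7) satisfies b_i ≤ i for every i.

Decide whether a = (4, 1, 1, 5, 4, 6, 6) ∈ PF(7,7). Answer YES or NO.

NO

Sorted: b = (1, 1, 4, 4, 5, 6, 6).
  b_1=1 ≤ 1
  b_2=1 ≤ 2
  b_3=4 > 3
  fails at i=3 ⇒ NO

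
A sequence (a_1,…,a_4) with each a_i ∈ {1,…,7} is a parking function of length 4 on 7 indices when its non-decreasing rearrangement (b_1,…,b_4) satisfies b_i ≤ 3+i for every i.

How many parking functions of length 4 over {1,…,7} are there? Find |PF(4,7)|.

2048

|PF(4,7)| = 4·8^3 = 4 · 512 = 2048
Example (5,6,3,6) → sorted (3,5,6,6): b_i ≤ 3+i ∀i, a PF.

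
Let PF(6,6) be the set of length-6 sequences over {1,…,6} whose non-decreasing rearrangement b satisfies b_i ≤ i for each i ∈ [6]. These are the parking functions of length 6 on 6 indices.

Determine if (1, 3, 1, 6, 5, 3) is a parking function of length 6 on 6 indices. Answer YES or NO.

YES

Sorted: b = (1, 1, 3, 3, 5, 6).
  b_1=1 ≤ 1
  b_2=1 ≤ 2
  b_3=3 ≤ 3
  b_4=3 ≤ 4
  b_5=5 ≤ 5
  b_6=6 ≤ 6
All bounds hold ⇒ YES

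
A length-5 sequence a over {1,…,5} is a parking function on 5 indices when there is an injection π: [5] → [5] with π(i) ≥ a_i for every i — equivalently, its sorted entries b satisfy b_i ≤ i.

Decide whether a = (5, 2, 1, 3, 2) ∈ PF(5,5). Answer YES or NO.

YES

Order a: b = (1, 2, 2, 3, 5).
  b_1=1 ≤ 1
  b_2=2 ≤ 2
  b_3=2 ≤ 3
  b_4=3 ≤ 4
  b_5=5 ≤ 5
All bounds hold ⇒ YES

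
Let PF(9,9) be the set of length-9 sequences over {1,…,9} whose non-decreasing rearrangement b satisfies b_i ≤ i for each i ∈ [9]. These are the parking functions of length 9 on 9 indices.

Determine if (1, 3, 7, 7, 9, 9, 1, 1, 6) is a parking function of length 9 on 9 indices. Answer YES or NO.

NO

Sorted: b = (1, 1, 1, 3, 6, 7, 7, 9, 9).
  b_1=1 ≤ 1
  b_2=1 ≤ 2
  b_3=1 ≤ 3
  b_4=3 ≤ 4
  b_5=6 > 5
  fails at i=5 ⇒ NO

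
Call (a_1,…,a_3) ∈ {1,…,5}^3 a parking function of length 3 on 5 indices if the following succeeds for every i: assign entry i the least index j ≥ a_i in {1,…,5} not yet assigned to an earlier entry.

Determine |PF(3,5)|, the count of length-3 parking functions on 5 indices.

108

|PF(3,5)| = (5−3+1)·(5+1)^(3−1) = 3×36 = 108
E.g. (2,4,3) → sorted (2,3,4): b_i ≤ 2+i ∀i, a PF.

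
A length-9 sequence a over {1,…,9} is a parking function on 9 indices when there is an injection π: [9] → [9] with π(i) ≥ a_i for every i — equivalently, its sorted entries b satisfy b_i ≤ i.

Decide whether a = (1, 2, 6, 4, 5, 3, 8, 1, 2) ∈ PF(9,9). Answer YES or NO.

YES

Order a: b = (1, 1, 2, 2, 3, 4, 5, 6, 8).
  b_1=1 ≤ 1
  b_2=1 ≤ 2
  b_3=2 ≤ 3
  b_4=2 ≤ 4
  b_5=3 ≤ 5
  b_6=4 ≤ 6
  b_7=5 ≤ 7
  b_8=6 ≤ 8
  b_9=8 ≤ 9
All bounds hold ⇒ YES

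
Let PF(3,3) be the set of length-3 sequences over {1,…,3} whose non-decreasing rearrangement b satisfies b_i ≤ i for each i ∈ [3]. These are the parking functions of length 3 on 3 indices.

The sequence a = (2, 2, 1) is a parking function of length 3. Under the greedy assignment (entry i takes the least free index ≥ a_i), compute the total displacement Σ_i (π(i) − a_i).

Σπ = 6 ({1..3} each once); Σa = 2+2+1 = 5; disp = 6−5 = 1.

1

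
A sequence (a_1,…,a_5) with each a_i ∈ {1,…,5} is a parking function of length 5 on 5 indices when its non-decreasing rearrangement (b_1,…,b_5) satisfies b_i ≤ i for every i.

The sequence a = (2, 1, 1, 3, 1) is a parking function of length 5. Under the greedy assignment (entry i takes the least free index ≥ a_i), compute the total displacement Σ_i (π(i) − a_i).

7

Σπ = 5·6/2 = 15 (π permutes [5]); Σa = 2+1+1+3+1 = 8; disp = 15−8 = 7.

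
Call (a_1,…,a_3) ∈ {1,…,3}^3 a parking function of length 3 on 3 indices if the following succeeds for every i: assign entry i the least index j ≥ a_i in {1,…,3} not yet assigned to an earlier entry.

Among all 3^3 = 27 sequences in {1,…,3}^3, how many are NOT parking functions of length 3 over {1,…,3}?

Count = (3+1−3)·(3+1)^{3−1} = 1 · 16 = 16 (Konheim–Weiss)
Check (3,2,3) → sorted (2,3,3): b_1=2>1, not a PF.
So 27 − 16 = 11 fail.

11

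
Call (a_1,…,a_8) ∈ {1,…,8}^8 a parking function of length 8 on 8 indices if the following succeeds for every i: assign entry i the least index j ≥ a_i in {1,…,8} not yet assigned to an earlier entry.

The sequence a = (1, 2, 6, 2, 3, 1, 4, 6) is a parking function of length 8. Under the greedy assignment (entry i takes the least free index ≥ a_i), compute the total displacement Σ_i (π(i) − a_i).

Σπ = 8·9/2 = 36 (π permutes [8]); Σa = 1+2+6+2+3+1+4+6 = 25; disp = 36−25 = 11.

11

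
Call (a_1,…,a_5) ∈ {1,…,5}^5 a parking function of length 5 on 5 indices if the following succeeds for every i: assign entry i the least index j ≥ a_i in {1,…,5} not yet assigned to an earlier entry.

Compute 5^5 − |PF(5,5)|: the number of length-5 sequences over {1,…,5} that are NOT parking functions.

|PF| = (5+1−5)·(5+1)^{5−1} = 1×1296 = 1296 [KW]
E.g. (2,2,3,3,5) → sorted (2,2,3,3,5): b_1=2>1, not a PF.
So 3125 − 1296 = 1829 fail.

1829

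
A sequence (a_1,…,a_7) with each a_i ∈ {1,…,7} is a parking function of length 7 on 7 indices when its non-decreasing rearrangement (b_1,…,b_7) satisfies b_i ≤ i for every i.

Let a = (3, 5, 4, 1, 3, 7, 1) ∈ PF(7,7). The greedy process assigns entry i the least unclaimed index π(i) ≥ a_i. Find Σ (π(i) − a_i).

4

Σπ = 7·8/2 = 28 (π permutes [7]); Σa = 3+5+4+1+3+7+1 = 24; disp = 28−24 = 4.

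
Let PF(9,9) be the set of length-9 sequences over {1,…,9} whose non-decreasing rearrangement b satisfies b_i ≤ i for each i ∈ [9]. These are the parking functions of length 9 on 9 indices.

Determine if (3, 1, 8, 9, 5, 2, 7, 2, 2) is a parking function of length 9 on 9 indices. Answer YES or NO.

Rearranged: b = (1, 2, 2, 2, 3, 5, 7, 8, 9).
  b_1=1 ≤ 1
  b_2=2 ≤ 2
  b_3=2 ≤ 3
  b_4=2 ≤ 4
  b_5=3 ≤ 5
  b_6=5 ≤ 6
  b_7=7 ≤ 7
  b_8=8 ≤ 8
  b_9=9 ≤ 9
All bounds hold ⇒ YES

YES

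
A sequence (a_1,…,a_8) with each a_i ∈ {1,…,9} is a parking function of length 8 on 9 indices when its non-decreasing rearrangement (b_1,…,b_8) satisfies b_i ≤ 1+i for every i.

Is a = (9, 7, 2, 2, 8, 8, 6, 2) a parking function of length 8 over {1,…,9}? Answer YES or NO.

NO

Sorted: b = (2, 2, 2, 6, 7, 8, 8, 9).
  b_1=2 ≤ 2
  b_2=2 ≤ 3
  b_3=2 ≤ 4
  b_4=6 > 5
  fails at i=4 ⇒ NO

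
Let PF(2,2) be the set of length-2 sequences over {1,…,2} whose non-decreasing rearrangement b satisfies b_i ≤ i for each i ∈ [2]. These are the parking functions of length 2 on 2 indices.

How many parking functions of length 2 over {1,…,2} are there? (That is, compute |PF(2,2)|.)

|PF| = (3−2)·3^(2−1) = 1 · 3 = 3 (Pollak)
One tuple (1,1) → sorted (1,1): b_i ≤ i ∀i, a PF.

3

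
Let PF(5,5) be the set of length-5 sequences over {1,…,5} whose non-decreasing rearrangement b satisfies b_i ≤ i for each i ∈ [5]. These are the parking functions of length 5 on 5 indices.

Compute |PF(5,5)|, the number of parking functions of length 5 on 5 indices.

#PF = 1·6^4 = 1×1296 = 1296 (Pollak)
One tuple (3,2,1,2,1) → sorted (1,1,2,2,3): b_i ≤ i ∀i, a PF.

1296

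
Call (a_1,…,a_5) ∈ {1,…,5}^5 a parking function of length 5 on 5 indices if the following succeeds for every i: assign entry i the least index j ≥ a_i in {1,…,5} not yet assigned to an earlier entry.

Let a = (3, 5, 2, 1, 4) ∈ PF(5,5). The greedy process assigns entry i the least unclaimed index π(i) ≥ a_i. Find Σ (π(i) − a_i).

Σπ = 5·6/2 = 15 (π permutes [5]); Σa = 3+5+2+1+4 = 15; disp = 15−15 = 0.

0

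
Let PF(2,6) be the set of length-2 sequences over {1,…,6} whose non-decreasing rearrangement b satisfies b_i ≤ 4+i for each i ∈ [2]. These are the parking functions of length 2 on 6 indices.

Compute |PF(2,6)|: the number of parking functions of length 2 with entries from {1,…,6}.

Count = (6−2+1)·(6+1)^(2−1) = 5 · 7 = 35 (Pollak)
Check (4,3) → sorted (3,4): b_i ≤ 4+i ∀i, a PF.

35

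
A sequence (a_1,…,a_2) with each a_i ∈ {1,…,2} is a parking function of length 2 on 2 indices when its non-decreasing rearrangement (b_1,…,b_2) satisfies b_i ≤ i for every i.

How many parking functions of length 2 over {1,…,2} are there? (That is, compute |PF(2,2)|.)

3

Count = 1·3^1 = 1×3 = 3 (Konheim–Weiss)
One tuple (1,1) → sorted (1,1): b_i ≤ i ∀i, a PF.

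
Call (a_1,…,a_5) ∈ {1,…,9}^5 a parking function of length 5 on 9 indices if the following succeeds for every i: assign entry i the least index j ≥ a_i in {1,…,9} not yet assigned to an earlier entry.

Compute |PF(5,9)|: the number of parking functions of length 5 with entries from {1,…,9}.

50000

|PF| = (9+1−5)·(9+1)^{5−1} = 5·10000 = 50000 (Konheim–Weiss)
Check (4,7,9,3,8) → sorted (3,4,7,8,9): b_i ≤ 4+i ∀i, a PF.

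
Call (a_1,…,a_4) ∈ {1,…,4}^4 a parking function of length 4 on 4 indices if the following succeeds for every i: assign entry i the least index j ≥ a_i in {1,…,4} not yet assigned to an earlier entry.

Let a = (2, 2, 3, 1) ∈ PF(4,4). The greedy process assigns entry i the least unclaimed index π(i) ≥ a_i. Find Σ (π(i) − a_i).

Σπ = 10 ({1..4} each once); Σa = 2+2+3+1 = 8; disp = 10−8 = 2.

2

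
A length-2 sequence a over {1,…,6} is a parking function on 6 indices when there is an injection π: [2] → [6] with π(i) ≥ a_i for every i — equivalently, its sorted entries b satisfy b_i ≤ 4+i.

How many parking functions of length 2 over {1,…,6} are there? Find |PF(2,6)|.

35

|PF| = (6−2+1)·(6+1)^(2−1) = 5·7 = 35 (Pollak)
E.g. (2,6) → sorted (2,6): b_i ≤ 4+i ∀i, a PF.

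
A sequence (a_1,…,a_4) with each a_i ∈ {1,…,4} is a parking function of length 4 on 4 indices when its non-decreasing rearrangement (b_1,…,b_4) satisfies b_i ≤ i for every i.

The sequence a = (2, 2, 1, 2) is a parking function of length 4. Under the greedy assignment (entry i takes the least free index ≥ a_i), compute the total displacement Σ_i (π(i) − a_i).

3

Σπ(i) = 1+…+4 = 10; Σa = 2+2+1+2 = 7; disp = 10−7 = 3.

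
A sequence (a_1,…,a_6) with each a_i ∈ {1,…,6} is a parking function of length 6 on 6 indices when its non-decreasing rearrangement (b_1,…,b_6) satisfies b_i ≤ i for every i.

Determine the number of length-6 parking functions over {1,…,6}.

16807

|PF| = 1·7^5 = 1×16807 = 16807 (Konheim–Weiss)
Check (1,2,3,6,4,4) → sorted (1,2,3,4,4,6): b_i ≤ i ∀i, a PF.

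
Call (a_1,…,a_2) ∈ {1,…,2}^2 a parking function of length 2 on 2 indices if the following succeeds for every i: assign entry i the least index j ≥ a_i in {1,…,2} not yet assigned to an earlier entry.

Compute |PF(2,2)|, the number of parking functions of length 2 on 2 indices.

3

|PF(2,2)| = (2+1−2)·(2+1)^{2−1} = 1·3 = 3
E.g. (1,1) → sorted (1,1): b_i ≤ i ∀i, a PF.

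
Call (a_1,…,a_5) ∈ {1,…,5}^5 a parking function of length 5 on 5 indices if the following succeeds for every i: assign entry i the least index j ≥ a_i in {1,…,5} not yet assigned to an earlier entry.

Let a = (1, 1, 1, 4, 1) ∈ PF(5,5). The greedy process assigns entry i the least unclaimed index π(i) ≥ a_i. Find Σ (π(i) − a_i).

Σπ = 5·6/2 = 15 (π permutes [5]); Σa = 1+1+1+4+1 = 8; disp = 15−8 = 7.

7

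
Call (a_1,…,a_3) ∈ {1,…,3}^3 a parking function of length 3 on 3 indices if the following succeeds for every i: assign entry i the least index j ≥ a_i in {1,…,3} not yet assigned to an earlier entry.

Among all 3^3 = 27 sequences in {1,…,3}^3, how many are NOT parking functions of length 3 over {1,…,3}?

#PF = (3−3+1)·(3+1)^(3−1) = 1·16 = 16 [KW]
Check (3,3,3) → sorted (3,3,3): b_1=3>1, not a PF.
So 27 − 16 = 11 fail.

11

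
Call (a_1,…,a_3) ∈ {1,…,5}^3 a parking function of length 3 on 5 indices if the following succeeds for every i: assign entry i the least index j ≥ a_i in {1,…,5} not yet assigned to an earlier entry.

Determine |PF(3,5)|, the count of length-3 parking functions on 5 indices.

Count = (6−3)·6^(3−1) = 3 · 36 = 108 (Konheim–Weiss)
One tuple (2,2,5) → sorted (2,2,5): b_i ≤ 2+i ∀i, a PF.

108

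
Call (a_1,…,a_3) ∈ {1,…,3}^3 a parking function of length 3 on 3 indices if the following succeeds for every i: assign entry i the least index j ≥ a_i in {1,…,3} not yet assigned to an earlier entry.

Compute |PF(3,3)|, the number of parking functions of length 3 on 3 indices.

#PF = (4−3)·4^(3−1) = 1·16 = 16 [KW]
E.g. (2,2,1) → sorted (1,2,2): b_i ≤ i ∀i, a PF.

16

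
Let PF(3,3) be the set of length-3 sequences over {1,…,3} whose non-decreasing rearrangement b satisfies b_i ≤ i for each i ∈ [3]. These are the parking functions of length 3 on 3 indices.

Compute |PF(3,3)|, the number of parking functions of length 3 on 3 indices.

16

#PF = 1·4^2 = 1×16 = 16
One tuple (1,2,1) → sorted (1,1,2): b_i ≤ i ∀i, a PF.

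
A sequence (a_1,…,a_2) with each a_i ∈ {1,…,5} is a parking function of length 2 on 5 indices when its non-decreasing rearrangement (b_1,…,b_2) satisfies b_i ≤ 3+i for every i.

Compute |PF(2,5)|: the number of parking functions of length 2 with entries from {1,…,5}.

24

#PF = (5−2+1)·(5+1)^(2−1) = 4 · 6 = 24 [KW]
E.g. (4,2) → sorted (2,4): b_i ≤ 3+i ∀i, a PF.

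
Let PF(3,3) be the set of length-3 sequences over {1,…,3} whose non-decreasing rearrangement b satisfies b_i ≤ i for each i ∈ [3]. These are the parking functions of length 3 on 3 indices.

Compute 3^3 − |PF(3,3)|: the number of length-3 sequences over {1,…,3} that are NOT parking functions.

11

|PF(3,3)| = 1·4^2 = 1×16 = 16 (Konheim–Weiss)
Check (3,3,3) → sorted (3,3,3): b_1=3>1, not a PF.
Total 27; non-PF = 27−16 = 11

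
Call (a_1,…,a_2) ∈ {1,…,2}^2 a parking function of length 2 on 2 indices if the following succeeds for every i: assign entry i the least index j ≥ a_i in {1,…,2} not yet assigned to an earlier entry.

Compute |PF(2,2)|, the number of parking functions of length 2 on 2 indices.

Count = 1·3^1 = 1 · 3 = 3
Check (1,1) → sorted (1,1): b_i ≤ i ∀i, a PF.

3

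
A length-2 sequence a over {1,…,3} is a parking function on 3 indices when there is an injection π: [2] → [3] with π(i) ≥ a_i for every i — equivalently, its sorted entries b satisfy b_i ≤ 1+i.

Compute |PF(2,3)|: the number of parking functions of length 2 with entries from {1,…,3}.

#PF = (3−2+1)·(3+1)^(2−1) = 2×4 = 8 (Pollak)
E.g. (3,1) → sorted (1,3): b_i ≤ 1+i ∀i, a PF.

8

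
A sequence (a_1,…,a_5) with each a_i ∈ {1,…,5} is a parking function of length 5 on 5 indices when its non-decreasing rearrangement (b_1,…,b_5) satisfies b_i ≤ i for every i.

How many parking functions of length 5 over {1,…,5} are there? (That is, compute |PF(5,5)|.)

#PF = (6−5)·6^(5−1) = 1 · 1296 = 1296
Example (5,1,2,3,4) → sorted (1,2,3,4,5): b_i ≤ i ∀i, a PF.

1296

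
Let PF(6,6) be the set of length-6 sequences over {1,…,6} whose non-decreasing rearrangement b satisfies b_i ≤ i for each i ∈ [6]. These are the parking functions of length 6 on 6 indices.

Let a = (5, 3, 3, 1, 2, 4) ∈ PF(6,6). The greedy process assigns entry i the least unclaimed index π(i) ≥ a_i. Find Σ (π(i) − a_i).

3

Σπ(i) = 1+…+6 = 21; Σa = 5+3+3+1+2+4 = 18; disp = 21−18 = 3.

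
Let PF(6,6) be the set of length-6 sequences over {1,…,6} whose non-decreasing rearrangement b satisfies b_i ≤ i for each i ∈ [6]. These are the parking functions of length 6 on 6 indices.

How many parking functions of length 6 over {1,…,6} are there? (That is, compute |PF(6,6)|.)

|PF| = (6+1−6)·(6+1)^{6−1} = 1 · 16807 = 16807 (Konheim–Weiss)
One tuple (1,1,1,5,2,2) → sorted (1,1,1,2,2,5): b_i ≤ i ∀i, a PF.

16807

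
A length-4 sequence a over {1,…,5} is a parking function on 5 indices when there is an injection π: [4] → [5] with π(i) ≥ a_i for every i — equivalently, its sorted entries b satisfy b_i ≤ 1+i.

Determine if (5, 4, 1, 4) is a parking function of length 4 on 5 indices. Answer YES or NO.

NO

Sorted: b = (1, 4, 4, 5).
  b_1=1 ≤ 2
  b_2=4 > 3
  fails at i=2 ⇒ NO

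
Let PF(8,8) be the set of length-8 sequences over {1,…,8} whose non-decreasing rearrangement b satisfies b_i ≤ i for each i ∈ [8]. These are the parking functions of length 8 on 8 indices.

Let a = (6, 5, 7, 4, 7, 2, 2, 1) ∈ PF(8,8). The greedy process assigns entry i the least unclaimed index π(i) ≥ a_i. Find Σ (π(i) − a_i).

Σπ(i) = 1+…+8 = 36; Σa = 6+5+7+4+7+2+2+1 = 34; disp = 36−34 = 2.

2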